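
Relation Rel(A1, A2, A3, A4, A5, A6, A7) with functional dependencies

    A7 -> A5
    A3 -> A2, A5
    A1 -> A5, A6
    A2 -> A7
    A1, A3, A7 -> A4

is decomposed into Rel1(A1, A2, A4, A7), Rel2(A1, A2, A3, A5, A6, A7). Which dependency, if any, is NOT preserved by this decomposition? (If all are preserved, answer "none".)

Check A1, A3, A7 → A4: no single fragment contains all of {A1, A3, A4, A7}, and the restricted closure of {A1, A3, A7} across the fragments never reaches {A4}.
A7 → A5 is preserved.
A3 → A2, A5 is preserved.
A1 → A5, A6 is preserved.
A2 → A7 is preserved.

A1, A3, A7 -> A4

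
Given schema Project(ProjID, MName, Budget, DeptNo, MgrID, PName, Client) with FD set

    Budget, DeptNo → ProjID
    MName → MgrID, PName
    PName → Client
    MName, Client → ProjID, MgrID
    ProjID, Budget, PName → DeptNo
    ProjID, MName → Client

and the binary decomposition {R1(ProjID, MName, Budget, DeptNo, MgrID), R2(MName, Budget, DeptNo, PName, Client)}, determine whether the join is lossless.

Yes

Common attributes: R1 ∩ R2 = {MName, Budget, DeptNo}.
Closure of {MName, Budget, DeptNo}: Budget, DeptNo → ProjID applies, adding ProjID; MName → MgrID, PName applies, adding MgrID, PName; PName → Client applies, adding Client. So (MName, Budget, DeptNo)⁺ = {ProjID, MName, Budget, DeptNo, MgrID, PName, Client}.
This closure contains every attribute of R1, so R1 ∩ R2 → R1. The join is lossless.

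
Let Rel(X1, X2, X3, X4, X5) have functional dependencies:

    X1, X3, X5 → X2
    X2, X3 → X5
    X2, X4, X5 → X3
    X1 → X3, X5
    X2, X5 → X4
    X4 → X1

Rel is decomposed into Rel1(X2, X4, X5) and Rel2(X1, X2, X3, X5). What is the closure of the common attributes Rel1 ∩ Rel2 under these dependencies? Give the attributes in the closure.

X1, X2, X3, X4, X5

Rel1 ∩ Rel2 = {X2, X5}.
X2, X5 → X4 applies, adding X4
X4 → X1 applies, adding X1
X2, X4, X5 → X3 applies, adding X3
Closure: {X1, X2, X3, X4, X5}.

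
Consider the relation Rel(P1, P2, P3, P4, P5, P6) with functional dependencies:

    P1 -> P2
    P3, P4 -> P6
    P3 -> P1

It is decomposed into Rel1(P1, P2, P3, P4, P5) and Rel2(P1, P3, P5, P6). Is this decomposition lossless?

No

Common attributes: Rel1 ∩ Rel2 = {P1, P3, P5}.
Closure of {P1, P3, P5}: P1 → P2 applies, adding P2. So (P1, P3, P5)⁺ = {P1, P2, P3, P5}.
The closure contains neither all of Rel1 = {P1, P2, P3, P4, P5} nor all of Rel2 = {P1, P3, P5, P6}, so the common attributes are not a superkey of either fragment. The join is lossy.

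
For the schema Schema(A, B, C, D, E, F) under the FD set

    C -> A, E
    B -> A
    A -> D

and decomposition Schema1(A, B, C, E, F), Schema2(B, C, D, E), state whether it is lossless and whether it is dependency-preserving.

Lossless test: (B, C, E)⁺ = {A, B, C, D, E}, which contains all of one fragment — lossless.
Dependency preservation: the restricted closure of {A} across the fragments never reaches {D}, so A → D cannot be enforced without a join — not preserved.

lossless but not dependency-preserving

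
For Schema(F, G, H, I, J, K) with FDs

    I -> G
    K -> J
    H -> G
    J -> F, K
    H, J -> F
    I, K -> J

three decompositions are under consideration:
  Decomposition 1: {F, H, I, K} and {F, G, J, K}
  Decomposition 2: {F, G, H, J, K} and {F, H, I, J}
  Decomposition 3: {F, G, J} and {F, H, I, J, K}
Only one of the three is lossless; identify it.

Decomposition 2

Decomposition 1: common = {F, K}, closure = {F, J, K} → lossy.
Decomposition 2: common = {F, H, J}, closure = {F, G, H, J, K} → lossless.
Decomposition 3: common = {F, J}, closure = {F, J, K} → lossy.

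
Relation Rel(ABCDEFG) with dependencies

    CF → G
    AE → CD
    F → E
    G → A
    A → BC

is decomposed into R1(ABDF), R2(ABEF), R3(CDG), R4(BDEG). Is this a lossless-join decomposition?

Chase test. Columns are ABCDEFG; row i has aⱼ where attribute j ∈ Ri, else bᵢⱼ.
Initial tableau (one row per fragment):
  row 1: a1 a2 b13 a4 b15 a6 b17
  row 2: a1 a2 b23 b24 a5 a6 b27
  row 3: b31 b32 a3 a4 b35 b36 a7
  row 4: b41 a2 b43 a4 a5 b46 a7
Rows 1 and 2 agree on F; apply F→E and equate their E entries.
Rows 3 and 4 agree on G; apply G→A and equate their A entries.
Rows 1 and 2 agree on A; apply A→BC and equate their BC entries.
Rows 3 and 4 agree on A; apply A→BC and equate their BC entries.
Rows 1 and 2 agree on CF; apply CF→G and equate their G entries.
Rows 1 and 2 agree on AE; apply AE→CD and equate their CD entries.
No row becomes fully distinguished — the join is lossy.

No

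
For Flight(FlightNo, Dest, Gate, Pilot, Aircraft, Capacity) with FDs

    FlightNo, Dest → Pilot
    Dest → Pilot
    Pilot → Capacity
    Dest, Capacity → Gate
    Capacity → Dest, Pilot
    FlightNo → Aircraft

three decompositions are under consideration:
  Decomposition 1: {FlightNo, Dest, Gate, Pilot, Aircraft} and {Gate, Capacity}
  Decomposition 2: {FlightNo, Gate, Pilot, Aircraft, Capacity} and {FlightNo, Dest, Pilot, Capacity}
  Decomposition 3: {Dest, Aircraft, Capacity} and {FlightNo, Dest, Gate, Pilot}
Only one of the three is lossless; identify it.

Decomposition 2

Decomposition 1: common = {Gate}, closure = {Gate} → lossy.
Decomposition 2: common = {FlightNo, Pilot, Capacity}, closure = {FlightNo, Dest, Gate, Pilot, Aircraft, Capacity} → lossless.
Decomposition 3: common = {Dest}, closure = {Dest, Gate, Pilot, Capacity} → lossy.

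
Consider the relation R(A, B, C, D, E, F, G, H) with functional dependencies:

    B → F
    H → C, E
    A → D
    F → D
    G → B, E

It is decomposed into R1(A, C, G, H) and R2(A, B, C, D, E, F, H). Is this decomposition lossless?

Common attributes: R1 ∩ R2 = {A, C, H}.
Closure of {A, C, H}: H → C, E applies, adding E; A → D applies, adding D. So (A, C, H)⁺ = {A, C, D, E, H}.
The closure contains neither all of R1 = {A, C, G, H} nor all of R2 = {A, B, C, D, E, F, H}, so the common attributes are not a superkey of either fragment. The join is lossy.

No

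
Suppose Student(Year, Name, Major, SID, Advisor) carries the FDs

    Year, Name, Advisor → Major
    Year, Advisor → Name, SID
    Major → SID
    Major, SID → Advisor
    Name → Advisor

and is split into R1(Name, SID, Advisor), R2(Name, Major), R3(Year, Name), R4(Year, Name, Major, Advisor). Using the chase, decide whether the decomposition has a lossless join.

Chase test. Columns are Year, Name, Major, SID, Advisor; row i has aⱼ where attribute j ∈ Ri, else bᵢⱼ.
Initial tableau (one row per fragment):
  row 1: b11 a2 b13 a4 a5
  row 2: b21 a2 a3 b24 b25
  row 3: a1 a2 b33 b34 b35
  row 4: a1 a2 a3 b44 a5
Rows 2 and 4 agree on Major; apply Major→SID and equate their SID entries.
Rows 2 and 4 agree on Major, SID; apply Major, SID→Advisor and equate their Advisor entries.
Rows 1 and 3 agree on Name; apply Name→Advisor and equate their Advisor entries.
Rows 3 and 4 agree on Year, Name, Advisor; apply Year, Name, Advisor→Major and equate their Major entries.
Rows 3 and 4 agree on Year, Advisor; apply Year, Advisor→Name, SID and equate their Name, SID entries.
No row becomes fully distinguished — the join is lossy.

No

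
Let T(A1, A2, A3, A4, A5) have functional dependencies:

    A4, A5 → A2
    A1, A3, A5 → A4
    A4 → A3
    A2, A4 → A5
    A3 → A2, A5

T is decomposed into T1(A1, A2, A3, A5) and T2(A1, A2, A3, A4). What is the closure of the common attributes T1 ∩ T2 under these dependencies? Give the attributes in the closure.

A1, A2, A3, A4, A5

T1 ∩ T2 = {A1, A2, A3}.
A3 → A2, A5 applies, adding A5
A1, A3, A5 → A4 applies, adding A4
Closure: {A1, A2, A3, A4, A5}.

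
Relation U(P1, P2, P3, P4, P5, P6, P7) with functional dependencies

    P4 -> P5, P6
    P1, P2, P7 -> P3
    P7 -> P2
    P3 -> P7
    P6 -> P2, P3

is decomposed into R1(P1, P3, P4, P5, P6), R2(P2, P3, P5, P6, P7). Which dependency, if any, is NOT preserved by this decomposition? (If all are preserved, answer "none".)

Check P1, P2, P7 → P3: no single fragment contains all of {P1, P2, P3, P7}, and the restricted closure of {P1, P2, P7} across the fragments never reaches {P3}.
P4 → P5, P6 is preserved.
P7 → P2 is preserved.
P3 → P7 is preserved.
P6 → P2, P3 is preserved.

P1, P2, P7 -> P3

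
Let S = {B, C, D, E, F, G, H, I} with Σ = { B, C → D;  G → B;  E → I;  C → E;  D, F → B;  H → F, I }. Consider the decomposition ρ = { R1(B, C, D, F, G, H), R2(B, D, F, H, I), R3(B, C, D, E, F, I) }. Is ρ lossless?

Yes

Chase test. Columns are B, C, D, E, F, G, H, I; row i has aⱼ where attribute j ∈ Ri, else bᵢⱼ.
Initial tableau (one row per fragment):
  row 1: a1 a2 a3 b14 a5 a6 a7 b18
  row 2: a1 b22 a3 b24 a5 b26 a7 a8
  row 3: a1 a2 a3 a4 a5 b36 b37 a8
Rows 1 and 3 agree on C; apply C→E and equate their E entries.
Rows 1 and 2 agree on H; apply H→F, I and equate their F, I entries.
Row 1 is now all distinguished symbols — the join is lossless.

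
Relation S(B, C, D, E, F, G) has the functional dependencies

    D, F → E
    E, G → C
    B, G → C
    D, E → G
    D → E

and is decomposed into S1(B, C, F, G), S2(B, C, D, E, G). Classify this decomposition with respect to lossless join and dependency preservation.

Lossless test: (B, C, G)⁺ = {B, C, G}, which is a superkey of neither fragment — lossy.
Dependency preservation: D, F → E is not contained in any single fragment, but the restricted closure of its left-hand side across the fragments still reaches the right-hand side; the remaining FDs each lie inside some fragment. All dependencies are preserved.

lossy but dependency-preserving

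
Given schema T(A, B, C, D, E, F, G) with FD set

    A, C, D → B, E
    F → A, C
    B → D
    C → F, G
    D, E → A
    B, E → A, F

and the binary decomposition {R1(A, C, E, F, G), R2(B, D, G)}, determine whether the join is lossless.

Common attributes: R1 ∩ R2 = {G}.
No dependency enlarges {G}, so (G)⁺ = {G}.
The closure contains neither all of R1 = {A, C, E, F, G} nor all of R2 = {B, D, G}, so the common attributes are not a superkey of either fragment. The join is lossy.

No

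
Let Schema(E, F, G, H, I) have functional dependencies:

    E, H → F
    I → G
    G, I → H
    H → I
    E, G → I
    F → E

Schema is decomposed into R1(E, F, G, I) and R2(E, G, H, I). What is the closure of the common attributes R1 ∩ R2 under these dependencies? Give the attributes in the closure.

E, F, G, H, I

R1 ∩ R2 = {E, G, I}.
G, I → H applies, adding H
E, H → F applies, adding F
Closure: {E, F, G, H, I}.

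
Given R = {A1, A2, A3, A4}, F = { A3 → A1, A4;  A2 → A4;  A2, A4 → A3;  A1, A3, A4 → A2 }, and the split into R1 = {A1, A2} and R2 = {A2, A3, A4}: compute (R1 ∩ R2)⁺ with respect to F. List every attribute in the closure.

A1, A2, A3, A4

R1 ∩ R2 = {A2}.
A2 → A4 applies, adding A4
A2, A4 → A3 applies, adding A3
A3 → A1, A4 applies, adding A1
Closure: {A1, A2, A3, A4}.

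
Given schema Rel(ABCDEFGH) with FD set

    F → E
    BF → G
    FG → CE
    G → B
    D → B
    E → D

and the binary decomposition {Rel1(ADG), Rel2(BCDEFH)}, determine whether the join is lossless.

No

Common attributes: Rel1 ∩ Rel2 = {D}.
Closure of {D}: D → B applies, adding B. So (D)⁺ = {BD}.
The closure contains neither all of Rel1 = {ADG} nor all of Rel2 = {BCDEFH}, so the common attributes are not a superkey of either fragment. The join is lossy.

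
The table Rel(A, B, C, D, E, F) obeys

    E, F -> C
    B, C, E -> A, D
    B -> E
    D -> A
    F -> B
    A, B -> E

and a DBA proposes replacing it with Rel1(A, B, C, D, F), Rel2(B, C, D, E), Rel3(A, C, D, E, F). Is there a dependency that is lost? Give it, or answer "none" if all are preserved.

E, F → C lies within Rel3.
B, C, E → A, D: restricted closure across fragments reaches A, D.
B → E lies within Rel2.
D → A lies within Rel1.
F → B lies within Rel1.
A, B → E: restricted closure across fragments reaches E.
Every dependency is enforceable on the fragments, so the decomposition is dependency-preserving.

none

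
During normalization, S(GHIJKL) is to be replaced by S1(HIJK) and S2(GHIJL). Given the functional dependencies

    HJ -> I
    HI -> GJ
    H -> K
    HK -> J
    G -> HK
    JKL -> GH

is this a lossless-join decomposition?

Yes

Common attributes: S1 ∩ S2 = {HIJ}.
Closure of {HIJ}: HI → GJ applies, adding G; H → K applies, adding K. So (HIJ)⁺ = {GHIJK}.
This closure contains every attribute of S1, so S1 ∩ S2 → S1. The join is lossless.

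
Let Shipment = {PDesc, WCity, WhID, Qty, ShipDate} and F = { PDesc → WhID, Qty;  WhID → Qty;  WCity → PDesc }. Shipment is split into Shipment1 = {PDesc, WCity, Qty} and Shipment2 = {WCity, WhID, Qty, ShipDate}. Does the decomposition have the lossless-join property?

Common attributes: Shipment1 ∩ Shipment2 = {WCity, Qty}.
Closure of {WCity, Qty}: WCity → PDesc applies, adding PDesc; PDesc → WhID, Qty applies, adding WhID. So (WCity, Qty)⁺ = {PDesc, WCity, WhID, Qty}.
This closure contains every attribute of Shipment1, so Shipment1 ∩ Shipment2 → Shipment1. The join is lossless.

Yes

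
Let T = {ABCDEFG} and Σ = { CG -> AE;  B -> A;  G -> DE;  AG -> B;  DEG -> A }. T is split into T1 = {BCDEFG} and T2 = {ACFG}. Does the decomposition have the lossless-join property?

Common attributes: T1 ∩ T2 = {CFG}.
Closure of {CFG}: CG → AE applies, adding AE; G → DE applies, adding D; AG → B applies, adding B. So (CFG)⁺ = {ABCDEFG}.
This closure contains every attribute of T1, so T1 ∩ T2 → T1. The join is lossless.

Yes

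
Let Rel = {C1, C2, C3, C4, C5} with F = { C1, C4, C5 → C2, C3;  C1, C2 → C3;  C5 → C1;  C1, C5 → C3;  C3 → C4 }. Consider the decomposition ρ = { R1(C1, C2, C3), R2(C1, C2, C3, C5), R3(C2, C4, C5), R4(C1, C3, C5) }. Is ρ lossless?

Yes

Chase test. Columns are C1, C2, C3, C4, C5; row i has aⱼ where attribute j ∈ Ri, else bᵢⱼ.
Initial tableau (one row per fragment):
  row 1: a1 a2 a3 b14 b15
  row 2: a1 a2 a3 b24 a5
  row 3: b31 a2 b33 a4 a5
  row 4: a1 b42 a3 b44 a5
Rows 2 and 3 agree on C5; apply C5→C1 and equate their C1 entries.
Rows 2 and 3 agree on C1, C5; apply C1, C5→C3 and equate their C3 entries.
Rows 1 and 2 agree on C3; apply C3→C4 and equate their C4 entries.
Rows 1 and 3 agree on C3; apply C3→C4 and equate their C4 entries.
Rows 1 and 4 agree on C3; apply C3→C4 and equate their C4 entries.
Rows 2 and 4 agree on C1, C4, C5; apply C1, C4, C5→C2, C3 and equate their C2, C3 entries.
Row 2 is now all distinguished symbols — the join is lossless.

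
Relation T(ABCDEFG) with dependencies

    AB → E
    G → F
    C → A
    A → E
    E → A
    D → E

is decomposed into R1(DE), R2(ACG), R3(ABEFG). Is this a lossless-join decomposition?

No

Chase test. Columns are ABCDEFG; row i has aⱼ where attribute j ∈ Ri, else bᵢⱼ.
Initial tableau (one row per fragment):
  row 1: b11 b12 b13 a4 a5 b16 b17
  row 2: a1 b22 a3 b24 b25 b26 a7
  row 3: a1 a2 b33 b34 a5 a6 a7
Rows 2 and 3 agree on G; apply G→F and equate their F entries.
Rows 2 and 3 agree on A; apply A→E and equate their E entries.
Rows 1 and 2 agree on E; apply E→A and equate their A entries.
No row becomes fully distinguished — the join is lossy.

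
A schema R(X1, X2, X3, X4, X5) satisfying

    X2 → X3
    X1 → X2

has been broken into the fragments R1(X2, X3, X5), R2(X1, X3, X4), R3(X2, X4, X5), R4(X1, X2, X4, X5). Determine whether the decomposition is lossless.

Yes

Chase test. Columns are X1, X2, X3, X4, X5; row i has aⱼ where attribute j ∈ Ri, else bᵢⱼ.
Initial tableau (one row per fragment):
  row 1: b11 a2 a3 b14 a5
  row 2: a1 b22 a3 a4 b25
  row 3: b31 a2 b33 a4 a5
  row 4: a1 a2 b43 a4 a5
Rows 1 and 3 agree on X2; apply X2→X3 and equate their X3 entries.
Rows 1 and 4 agree on X2; apply X2→X3 and equate their X3 entries.
Rows 2 and 4 agree on X1; apply X1→X2 and equate their X2 entries.
Row 4 is now all distinguished symbols — the join is lossless.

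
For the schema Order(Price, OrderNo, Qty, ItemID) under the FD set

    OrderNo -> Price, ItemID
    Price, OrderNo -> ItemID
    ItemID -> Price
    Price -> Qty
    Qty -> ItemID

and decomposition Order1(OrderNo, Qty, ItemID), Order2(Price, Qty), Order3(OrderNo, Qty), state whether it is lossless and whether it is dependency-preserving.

lossless and dependency-preserving

Lossless test (chase): Rows 1 and 3 agree on OrderNo; apply OrderNo→Price, ItemID and equate their Price, ItemID entries. Rows 1 and 2 agree on Qty; apply Qty→ItemID and equate their ItemID entries. Rows 1 and 2 agree on ItemID; apply ItemID→Price and equate their Price entries. Row 1 is now all distinguished symbols — the join is lossless.
Dependency preservation: OrderNo → Price, ItemID; Price, OrderNo → ItemID; ItemID → Price are not contained in any single fragment, but the restricted closure of each left-hand side across the fragments still reaches the right-hand side; the remaining FDs each lie inside some fragment. All dependencies are preserved.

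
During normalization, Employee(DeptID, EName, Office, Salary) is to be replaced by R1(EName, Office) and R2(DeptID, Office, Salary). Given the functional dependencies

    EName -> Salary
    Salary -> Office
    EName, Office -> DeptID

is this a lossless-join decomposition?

Common attributes: R1 ∩ R2 = {Office}.
No dependency enlarges {Office}, so (Office)⁺ = {Office}.
The closure contains neither all of R1 = {EName, Office} nor all of R2 = {DeptID, Office, Salary}, so the common attributes are not a superkey of either fragment. The join is lossy.

No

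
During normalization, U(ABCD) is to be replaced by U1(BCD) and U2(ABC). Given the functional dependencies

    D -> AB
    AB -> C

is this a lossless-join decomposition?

No

Common attributes: U1 ∩ U2 = {BC}.
No dependency enlarges {BC}, so (BC)⁺ = {BC}.
The closure contains neither all of U1 = {BCD} nor all of U2 = {ABC}, so the common attributes are not a superkey of either fragment. The join is lossy.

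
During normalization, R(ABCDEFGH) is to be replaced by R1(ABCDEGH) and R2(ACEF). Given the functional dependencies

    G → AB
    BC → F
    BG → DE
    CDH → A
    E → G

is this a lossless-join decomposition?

Common attributes: R1 ∩ R2 = {ACE}.
Closure of {ACE}: E → G applies, adding G; G → AB applies, adding B; BC → F applies, adding F; BG → DE applies, adding D. So (ACE)⁺ = {ABCDEFG}.
This closure contains every attribute of R2, so R1 ∩ R2 → R2. The join is lossless.

Yes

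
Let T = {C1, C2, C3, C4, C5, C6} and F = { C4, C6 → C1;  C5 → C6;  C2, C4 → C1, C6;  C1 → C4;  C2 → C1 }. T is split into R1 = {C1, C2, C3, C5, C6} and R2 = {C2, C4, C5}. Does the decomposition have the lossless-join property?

Common attributes: R1 ∩ R2 = {C2, C5}.
Closure of {C2, C5}: C5 → C6 applies, adding C6; C2 → C1 applies, adding C1; C1 → C4 applies, adding C4. So (C2, C5)⁺ = {C1, C2, C4, C5, C6}.
This closure contains every attribute of R2, so R1 ∩ R2 → R2. The join is lossless.

Yes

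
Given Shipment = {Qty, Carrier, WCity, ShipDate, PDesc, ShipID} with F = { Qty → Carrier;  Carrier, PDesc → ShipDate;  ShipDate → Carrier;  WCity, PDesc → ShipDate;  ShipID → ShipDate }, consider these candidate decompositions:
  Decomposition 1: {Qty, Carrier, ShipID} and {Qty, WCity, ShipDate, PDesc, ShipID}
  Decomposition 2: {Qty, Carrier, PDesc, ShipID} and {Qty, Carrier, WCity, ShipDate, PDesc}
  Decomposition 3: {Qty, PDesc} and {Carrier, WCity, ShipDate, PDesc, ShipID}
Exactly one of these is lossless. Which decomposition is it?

Decomposition 1: common = {Qty, ShipID}, closure = {Qty, Carrier, ShipDate, ShipID} → lossless.
Decomposition 2: common = {Qty, Carrier, PDesc}, closure = {Qty, Carrier, ShipDate, PDesc} → lossy.
Decomposition 3: common = {PDesc}, closure = {PDesc} → lossy.

Decomposition 1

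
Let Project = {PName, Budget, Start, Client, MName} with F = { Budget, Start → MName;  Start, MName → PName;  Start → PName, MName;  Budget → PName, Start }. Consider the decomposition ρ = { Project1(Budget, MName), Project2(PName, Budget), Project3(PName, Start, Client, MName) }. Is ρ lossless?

No

Chase test. Columns are PName, Budget, Start, Client, MName; row i has aⱼ where attribute j ∈ Projecti, else bᵢⱼ.
Initial tableau (one row per fragment):
  row 1: b11 a2 b13 b14 a5
  row 2: a1 a2 b23 b24 b25
  row 3: a1 b32 a3 a4 a5
Rows 1 and 2 agree on Budget; apply Budget→PName, Start and equate their PName, Start entries.
Rows 1 and 2 agree on Budget, Start; apply Budget, Start→MName and equate their MName entries.
No row becomes fully distinguished — the join is lossy.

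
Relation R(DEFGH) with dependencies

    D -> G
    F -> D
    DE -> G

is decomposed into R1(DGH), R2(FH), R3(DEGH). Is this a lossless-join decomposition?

Chase test. Columns are DEFGH; row i has aⱼ where attribute j ∈ Ri, else bᵢⱼ.
Initial tableau (one row per fragment):
  row 1: a1 b12 b13 a4 a5
  row 2: b21 b22 a3 b24 a5
  row 3: a1 a2 b33 a4 a5
No row becomes fully distinguished — the join is lossy.

No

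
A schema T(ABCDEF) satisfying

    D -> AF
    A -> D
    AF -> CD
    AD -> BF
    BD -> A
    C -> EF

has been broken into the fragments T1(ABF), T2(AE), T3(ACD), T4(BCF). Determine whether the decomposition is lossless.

Yes

Chase test. Columns are ABCDEF; row i has aⱼ where attribute j ∈ Ti, else bᵢⱼ.
Initial tableau (one row per fragment):
  row 1: a1 a2 b13 b14 b15 a6
  row 2: a1 b22 b23 b24 a5 b26
  row 3: a1 b32 a3 a4 b35 b36
  row 4: b41 a2 a3 b44 b45 a6
Rows 1 and 2 agree on A; apply A→D and equate their D entries.
Rows 1 and 3 agree on A; apply A→D and equate their D entries.
Rows 1 and 2 agree on AD; apply AD→BF and equate their BF entries.
Rows 1 and 3 agree on AD; apply AD→BF and equate their BF entries.
Rows 3 and 4 agree on C; apply C→EF and equate their EF entries.
Rows 1 and 2 agree on AF; apply AF→CD and equate their CD entries.
Rows 1 and 3 agree on AF; apply AF→CD and equate their CD entries.
Rows 1 and 2 agree on C; apply C→EF and equate their EF entries.
Rows 1 and 3 agree on C; apply C→EF and equate their EF entries.
Row 1 is now all distinguished symbols — the join is lossless.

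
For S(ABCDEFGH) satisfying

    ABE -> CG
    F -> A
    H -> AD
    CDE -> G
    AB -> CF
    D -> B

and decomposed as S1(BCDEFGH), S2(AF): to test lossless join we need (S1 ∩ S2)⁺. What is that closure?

S1 ∩ S2 = {F}.
F → A applies, adding A
Closure: {AF}.

AF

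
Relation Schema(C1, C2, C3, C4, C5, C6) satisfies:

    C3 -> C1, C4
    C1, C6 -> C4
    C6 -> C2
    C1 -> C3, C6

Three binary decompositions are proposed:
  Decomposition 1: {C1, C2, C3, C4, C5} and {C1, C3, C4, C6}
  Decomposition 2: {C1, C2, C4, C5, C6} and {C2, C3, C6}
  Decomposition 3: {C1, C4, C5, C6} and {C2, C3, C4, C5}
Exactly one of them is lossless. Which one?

Decomposition 1: common = {C1, C3, C4}, closure = {C1, C2, C3, C4, C6} → lossless.
Decomposition 2: common = {C2, C6}, closure = {C2, C6} → lossy.
Decomposition 3: common = {C4, C5}, closure = {C4, C5} → lossy.

Decomposition 1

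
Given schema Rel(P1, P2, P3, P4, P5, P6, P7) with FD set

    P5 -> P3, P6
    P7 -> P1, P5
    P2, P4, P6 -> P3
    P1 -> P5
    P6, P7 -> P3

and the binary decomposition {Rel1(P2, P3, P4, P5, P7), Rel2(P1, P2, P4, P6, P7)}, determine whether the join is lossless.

Yes

Common attributes: Rel1 ∩ Rel2 = {P2, P4, P7}.
Closure of {P2, P4, P7}: P7 → P1, P5 applies, adding P1, P5; P5 → P3, P6 applies, adding P3, P6. So (P2, P4, P7)⁺ = {P1, P2, P3, P4, P5, P6, P7}.
This closure contains every attribute of Rel1, so Rel1 ∩ Rel2 → Rel1. The join is lossless.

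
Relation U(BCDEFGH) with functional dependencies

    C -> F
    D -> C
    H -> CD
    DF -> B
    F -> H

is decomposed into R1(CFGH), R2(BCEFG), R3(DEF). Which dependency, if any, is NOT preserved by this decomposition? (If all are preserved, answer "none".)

none

C → F lies within R1.
D → C: restricted closure across fragments reaches C.
H → CD: restricted closure across fragments reaches CD.
DF → B: restricted closure across fragments reaches B.
F → H lies within R1.
Every dependency is enforceable on the fragments, so the decomposition is dependency-preserving.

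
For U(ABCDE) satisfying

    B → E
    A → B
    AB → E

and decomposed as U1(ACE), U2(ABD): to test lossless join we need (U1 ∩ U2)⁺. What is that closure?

ABE

U1 ∩ U2 = {A}.
A → B applies, adding B
AB → E applies, adding E
Closure: {ABE}.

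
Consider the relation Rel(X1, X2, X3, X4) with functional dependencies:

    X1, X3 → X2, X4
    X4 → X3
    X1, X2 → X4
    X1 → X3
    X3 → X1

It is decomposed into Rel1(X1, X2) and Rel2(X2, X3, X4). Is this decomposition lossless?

No

Common attributes: Rel1 ∩ Rel2 = {X2}.
No dependency enlarges {X2}, so (X2)⁺ = {X2}.
The closure contains neither all of Rel1 = {X1, X2} nor all of Rel2 = {X2, X3, X4}, so the common attributes are not a superkey of either fragment. The join is lossy.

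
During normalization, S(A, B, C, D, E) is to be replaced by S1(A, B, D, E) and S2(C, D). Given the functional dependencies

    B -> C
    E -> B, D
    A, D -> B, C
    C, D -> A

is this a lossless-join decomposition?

No

Common attributes: S1 ∩ S2 = {D}.
No dependency enlarges {D}, so (D)⁺ = {D}.
The closure contains neither all of S1 = {A, B, D, E} nor all of S2 = {C, D}, so the common attributes are not a superkey of either fragment. The join is lossy.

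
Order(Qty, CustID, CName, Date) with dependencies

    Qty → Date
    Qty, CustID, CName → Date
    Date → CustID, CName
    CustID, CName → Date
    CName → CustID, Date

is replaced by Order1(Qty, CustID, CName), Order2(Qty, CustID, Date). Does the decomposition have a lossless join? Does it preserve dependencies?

lossless but not dependency-preserving

Lossless test: (Qty, CustID)⁺ = {Qty, CustID, CName, Date}, which contains all of one fragment — lossless.
Dependency preservation: the restricted closure of {Date} across the fragments never reaches {CustID, CName}, so Date → CustID, CName cannot be enforced without a join — not preserved.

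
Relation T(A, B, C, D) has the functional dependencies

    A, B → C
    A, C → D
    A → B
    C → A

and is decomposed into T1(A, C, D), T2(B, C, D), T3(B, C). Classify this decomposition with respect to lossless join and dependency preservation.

Lossless test (chase): Rows 1 and 2 agree on C; apply C→A and equate their A entries. Rows 1 and 3 agree on C; apply C→A and equate their A entries. Rows 1 and 3 agree on A, C; apply A, C→D and equate their D entries. Rows 1 and 2 agree on A; apply A→B and equate their B entries. Row 1 is now all distinguished symbols — the join is lossless.
Dependency preservation: A, B → C; A → B are not contained in any single fragment, but the restricted closure of each left-hand side across the fragments still reaches the right-hand side; the remaining FDs each lie inside some fragment. All dependencies are preserved.

lossless and dependency-preserving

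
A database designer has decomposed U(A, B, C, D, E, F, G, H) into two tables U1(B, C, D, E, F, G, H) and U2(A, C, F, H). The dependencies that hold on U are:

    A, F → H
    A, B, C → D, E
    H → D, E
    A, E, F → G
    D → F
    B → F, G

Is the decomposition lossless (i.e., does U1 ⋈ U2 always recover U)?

Common attributes: U1 ∩ U2 = {C, F, H}.
Closure of {C, F, H}: H → D, E applies, adding D, E. So (C, F, H)⁺ = {C, D, E, F, H}.
The closure contains neither all of U1 = {B, C, D, E, F, G, H} nor all of U2 = {A, C, F, H}, so the common attributes are not a superkey of either fragment. The join is lossy.

No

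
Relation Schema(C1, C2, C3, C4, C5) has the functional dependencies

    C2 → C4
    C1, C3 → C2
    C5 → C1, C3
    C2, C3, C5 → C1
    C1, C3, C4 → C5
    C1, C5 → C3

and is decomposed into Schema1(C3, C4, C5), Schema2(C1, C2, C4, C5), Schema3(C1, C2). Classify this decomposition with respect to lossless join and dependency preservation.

Lossless test (chase): Rows 2 and 3 agree on C2; apply C2→C4 and equate their C4 entries. Rows 1 and 2 agree on C5; apply C5→C1, C3 and equate their C1, C3 entries. Rows 1 and 2 agree on C1, C3; apply C1, C3→C2 and equate their C2 entries. Row 1 is now all distinguished symbols — the join is lossless.
Dependency preservation: the restricted closure of {C1, C3} across the fragments never reaches {C2}, so C1, C3 → C2 cannot be enforced without a join — not preserved.

lossless but not dependency-preserving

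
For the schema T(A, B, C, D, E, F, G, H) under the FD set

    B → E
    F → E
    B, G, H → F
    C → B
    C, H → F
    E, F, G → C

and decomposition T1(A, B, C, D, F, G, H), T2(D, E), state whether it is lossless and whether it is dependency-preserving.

Lossless test: (D)⁺ = {D}, which is a superkey of neither fragment — lossy.
Dependency preservation: the restricted closure of {B} across the fragments never reaches {E}, so B → E cannot be enforced without a join — not preserved.

lossy and not dependency-preserving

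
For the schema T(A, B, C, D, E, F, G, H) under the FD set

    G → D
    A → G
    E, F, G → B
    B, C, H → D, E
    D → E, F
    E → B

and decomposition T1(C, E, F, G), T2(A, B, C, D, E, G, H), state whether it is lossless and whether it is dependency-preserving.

Lossless test: (C, E, G)⁺ = {B, C, D, E, F, G}, which contains all of one fragment — lossless.
Dependency preservation: the restricted closure of {D} across the fragments never reaches {E, F}, so D → E, F cannot be enforced without a join — not preserved.

lossless but not dependency-preserving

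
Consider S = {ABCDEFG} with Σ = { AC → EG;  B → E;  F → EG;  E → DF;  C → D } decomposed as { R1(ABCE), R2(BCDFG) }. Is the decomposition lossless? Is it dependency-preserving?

lossless but not dependency-preserving

Lossless test: (BC)⁺ = {BCDEFG}, which contains all of one fragment — lossless.
Dependency preservation: the restricted closure of {AC} across the fragments never reaches {EG}, so AC → EG cannot be enforced without a join — not preserved.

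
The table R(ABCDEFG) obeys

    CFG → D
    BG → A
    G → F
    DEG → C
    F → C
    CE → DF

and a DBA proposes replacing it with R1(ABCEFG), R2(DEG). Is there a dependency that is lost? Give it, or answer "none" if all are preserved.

Check CE → DF: no single fragment contains all of {CDEF}, and the restricted closure of {CE} across the fragments never reaches {DF}.
CFG → D is preserved.
BG → A is preserved.
G → F is preserved.
DEG → C is preserved.
F → C is preserved.

CE → DF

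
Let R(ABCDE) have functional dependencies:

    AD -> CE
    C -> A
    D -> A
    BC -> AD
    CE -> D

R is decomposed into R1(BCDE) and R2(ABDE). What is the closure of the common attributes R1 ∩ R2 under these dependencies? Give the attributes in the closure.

R1 ∩ R2 = {BDE}.
D → A applies, adding A
AD → CE applies, adding C
Closure: {ABCDE}.

ABCDE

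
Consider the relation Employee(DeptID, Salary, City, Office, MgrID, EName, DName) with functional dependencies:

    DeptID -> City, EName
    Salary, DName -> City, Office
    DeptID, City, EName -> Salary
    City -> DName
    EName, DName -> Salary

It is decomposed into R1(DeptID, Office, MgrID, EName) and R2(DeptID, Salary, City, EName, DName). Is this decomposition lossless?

Yes

Common attributes: R1 ∩ R2 = {DeptID, EName}.
Closure of {DeptID, EName}: DeptID → City, EName applies, adding City; DeptID, City, EName → Salary applies, adding Salary; City → DName applies, adding DName; Salary, DName → City, Office applies, adding Office. So (DeptID, EName)⁺ = {DeptID, Salary, City, Office, EName, DName}.
This closure contains every attribute of R2, so R1 ∩ R2 → R2. The join is lossless.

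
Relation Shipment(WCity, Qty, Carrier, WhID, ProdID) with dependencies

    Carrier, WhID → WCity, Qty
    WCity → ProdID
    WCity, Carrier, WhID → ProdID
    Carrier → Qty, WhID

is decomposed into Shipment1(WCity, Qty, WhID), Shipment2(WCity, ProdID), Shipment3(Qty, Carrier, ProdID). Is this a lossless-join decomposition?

No

Chase test. Columns are WCity, Qty, Carrier, WhID, ProdID; row i has aⱼ where attribute j ∈ Shipmenti, else bᵢⱼ.
Initial tableau (one row per fragment):
  row 1: a1 a2 b13 a4 b15
  row 2: a1 b22 b23 b24 a5
  row 3: b31 a2 a3 b34 a5
Rows 1 and 2 agree on WCity; apply WCity→ProdID and equate their ProdID entries.
No row becomes fully distinguished — the join is lossy.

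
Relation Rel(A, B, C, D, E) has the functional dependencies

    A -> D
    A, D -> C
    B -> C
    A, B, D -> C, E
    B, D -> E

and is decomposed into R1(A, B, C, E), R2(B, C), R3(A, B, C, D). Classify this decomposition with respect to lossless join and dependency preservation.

lossless but not dependency-preserving

Lossless test (chase): Rows 1 and 3 agree on A; apply A→D and equate their D entries. Rows 1 and 3 agree on A, B, D; apply A, B, D→C, E and equate their C, E entries. Row 1 is now all distinguished symbols — the join is lossless.
Dependency preservation: the restricted closure of {B, D} across the fragments never reaches {E}, so B, D → E cannot be enforced without a join — not preserved.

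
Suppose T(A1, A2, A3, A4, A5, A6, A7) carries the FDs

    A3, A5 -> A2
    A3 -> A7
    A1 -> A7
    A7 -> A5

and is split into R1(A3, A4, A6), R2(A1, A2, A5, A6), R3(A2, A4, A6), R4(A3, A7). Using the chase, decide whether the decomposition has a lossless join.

Chase test. Columns are A1, A2, A3, A4, A5, A6, A7; row i has aⱼ where attribute j ∈ Ri, else bᵢⱼ.
Initial tableau (one row per fragment):
  row 1: b11 b12 a3 a4 b15 a6 b17
  row 2: a1 a2 b23 b24 a5 a6 b27
  row 3: b31 a2 b33 a4 b35 a6 b37
  row 4: b41 b42 a3 b44 b45 b46 a7
Rows 1 and 4 agree on A3; apply A3→A7 and equate their A7 entries.
Rows 1 and 4 agree on A7; apply A7→A5 and equate their A5 entries.
Rows 1 and 4 agree on A3, A5; apply A3, A5→A2 and equate their A2 entries.
No row becomes fully distinguished — the join is lossy.

No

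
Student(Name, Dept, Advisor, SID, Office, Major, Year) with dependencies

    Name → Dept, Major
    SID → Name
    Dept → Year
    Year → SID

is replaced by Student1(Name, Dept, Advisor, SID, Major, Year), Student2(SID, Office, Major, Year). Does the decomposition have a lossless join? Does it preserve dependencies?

Lossless test: (SID, Major, Year)⁺ = {Name, Dept, SID, Major, Year}, which is a superkey of neither fragment — lossy.
Dependency preservation: every FD's attributes lie within a single fragment, so each can be enforced locally — preserved.

lossy but dependency-preserving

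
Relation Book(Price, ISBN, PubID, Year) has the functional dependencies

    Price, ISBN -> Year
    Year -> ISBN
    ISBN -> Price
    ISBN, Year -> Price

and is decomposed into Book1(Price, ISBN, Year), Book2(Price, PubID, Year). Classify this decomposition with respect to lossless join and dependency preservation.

Lossless test: (Price, Year)⁺ = {Price, ISBN, Year}, which contains all of one fragment — lossless.
Dependency preservation: every FD's attributes lie within a single fragment, so each can be enforced locally — preserved.

lossless and dependency-preserving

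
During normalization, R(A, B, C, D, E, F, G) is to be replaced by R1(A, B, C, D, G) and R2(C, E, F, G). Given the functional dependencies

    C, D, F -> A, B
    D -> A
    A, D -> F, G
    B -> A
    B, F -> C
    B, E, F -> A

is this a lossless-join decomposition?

Common attributes: R1 ∩ R2 = {C, G}.
No dependency enlarges {C, G}, so (C, G)⁺ = {C, G}.
The closure contains neither all of R1 = {A, B, C, D, G} nor all of R2 = {C, E, F, G}, so the common attributes are not a superkey of either fragment. The join is lossy.

No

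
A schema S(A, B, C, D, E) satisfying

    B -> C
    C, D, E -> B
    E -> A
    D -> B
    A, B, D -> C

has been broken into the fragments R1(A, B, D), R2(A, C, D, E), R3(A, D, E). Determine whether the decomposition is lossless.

Chase test. Columns are A, B, C, D, E; row i has aⱼ where attribute j ∈ Ri, else bᵢⱼ.
Initial tableau (one row per fragment):
  row 1: a1 a2 b13 a4 b15
  row 2: a1 b22 a3 a4 a5
  row 3: a1 b32 b33 a4 a5
Rows 1 and 2 agree on D; apply D→B and equate their B entries.
Rows 1 and 3 agree on D; apply D→B and equate their B entries.
Rows 1 and 2 agree on A, B, D; apply A, B, D→C and equate their C entries.
Rows 1 and 3 agree on A, B, D; apply A, B, D→C and equate their C entries.
Row 2 is now all distinguished symbols — the join is lossless.

Yes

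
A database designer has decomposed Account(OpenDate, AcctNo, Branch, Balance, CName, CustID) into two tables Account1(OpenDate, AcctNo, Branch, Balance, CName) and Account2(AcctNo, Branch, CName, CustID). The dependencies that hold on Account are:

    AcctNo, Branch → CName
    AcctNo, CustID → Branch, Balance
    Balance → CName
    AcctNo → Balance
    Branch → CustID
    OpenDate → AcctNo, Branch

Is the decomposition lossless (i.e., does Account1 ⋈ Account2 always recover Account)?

Yes

Common attributes: Account1 ∩ Account2 = {AcctNo, Branch, CName}.
Closure of {AcctNo, Branch, CName}: AcctNo → Balance applies, adding Balance; Branch → CustID applies, adding CustID. So (AcctNo, Branch, CName)⁺ = {AcctNo, Branch, Balance, CName, CustID}.
This closure contains every attribute of Account2, so Account1 ∩ Account2 → Account2. The join is lossless.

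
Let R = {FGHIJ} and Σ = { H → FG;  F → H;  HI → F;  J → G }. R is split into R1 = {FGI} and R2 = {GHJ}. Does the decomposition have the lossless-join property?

No

Common attributes: R1 ∩ R2 = {G}.
No dependency enlarges {G}, so (G)⁺ = {G}.
The closure contains neither all of R1 = {FGI} nor all of R2 = {GHJ}, so the common attributes are not a superkey of either fragment. The join is lossy.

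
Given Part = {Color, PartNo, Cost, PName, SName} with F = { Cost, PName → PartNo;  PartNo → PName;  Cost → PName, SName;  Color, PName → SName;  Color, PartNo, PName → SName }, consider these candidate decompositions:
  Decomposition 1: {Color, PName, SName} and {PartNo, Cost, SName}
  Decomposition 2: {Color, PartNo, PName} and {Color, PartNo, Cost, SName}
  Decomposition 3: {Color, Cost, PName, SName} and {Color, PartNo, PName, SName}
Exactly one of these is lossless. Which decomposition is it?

Decomposition 2

Decomposition 1: common = {SName}, closure = {SName} → lossy.
Decomposition 2: common = {Color, PartNo}, closure = {Color, PartNo, PName, SName} → lossless.
Decomposition 3: common = {Color, PName, SName}, closure = {Color, PName, SName} → lossy.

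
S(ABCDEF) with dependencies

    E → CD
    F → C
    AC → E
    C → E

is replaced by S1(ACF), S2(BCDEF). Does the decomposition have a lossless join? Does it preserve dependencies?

Lossless test: (CF)⁺ = {CDEF}, which is a superkey of neither fragment — lossy.
Dependency preservation: AC → E is not contained in any single fragment, but the restricted closure of its left-hand side across the fragments still reaches the right-hand side; the remaining FDs each lie inside some fragment. All dependencies are preserved.

lossy but dependency-preserving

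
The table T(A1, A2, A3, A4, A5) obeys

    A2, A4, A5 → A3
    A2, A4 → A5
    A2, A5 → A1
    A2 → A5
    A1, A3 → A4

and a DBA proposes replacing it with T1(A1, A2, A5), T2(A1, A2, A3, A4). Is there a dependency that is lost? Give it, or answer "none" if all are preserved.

A2, A4, A5 → A3: restricted closure across fragments reaches A3.
A2, A4 → A5: restricted closure across fragments reaches A5.
A2, A5 → A1 lies within T1.
A2 → A5 lies within T1.
A1, A3 → A4 lies within T2.
Every dependency is enforceable on the fragments, so the decomposition is dependency-preserving.

none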